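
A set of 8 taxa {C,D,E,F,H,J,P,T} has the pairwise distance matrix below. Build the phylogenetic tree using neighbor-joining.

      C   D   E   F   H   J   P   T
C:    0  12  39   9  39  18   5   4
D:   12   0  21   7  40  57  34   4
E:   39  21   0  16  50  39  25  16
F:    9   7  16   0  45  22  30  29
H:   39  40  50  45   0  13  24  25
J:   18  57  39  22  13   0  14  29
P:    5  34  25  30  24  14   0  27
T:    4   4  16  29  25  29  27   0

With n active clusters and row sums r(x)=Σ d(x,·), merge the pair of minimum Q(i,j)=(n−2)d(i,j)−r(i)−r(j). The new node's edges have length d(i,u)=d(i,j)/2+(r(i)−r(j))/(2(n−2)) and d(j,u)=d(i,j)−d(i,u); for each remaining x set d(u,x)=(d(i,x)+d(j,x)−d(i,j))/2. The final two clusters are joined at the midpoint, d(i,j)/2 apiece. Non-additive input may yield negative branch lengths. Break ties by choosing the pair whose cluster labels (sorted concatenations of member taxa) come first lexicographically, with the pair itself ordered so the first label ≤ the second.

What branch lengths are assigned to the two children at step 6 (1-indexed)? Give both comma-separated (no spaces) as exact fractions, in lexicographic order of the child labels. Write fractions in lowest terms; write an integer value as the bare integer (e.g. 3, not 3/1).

step 1: merge (H,J) at d=13, Q=-350; branch lengths H→61/6, J→17/6; new cluster HJ
  updated: d(C,HJ)=22, d(D,HJ)=42, d(E,HJ)=38, d(F,HJ)=27, d(HJ,P)=25/2, d(HJ,T)=41/2
step 2: merge (HJ,P) at d=25/2, Q=-233; branch lengths HJ→91/10, P→17/5; new cluster HJP
  updated: d(C,HJP)=29/4, d(D,HJP)=127/4, d(E,HJP)=101/4, d(F,HJP)=89/4, d(HJP,T)=35/2
step 3: merge (C,HJP) at d=29/4, Q=-585/4; branch lengths C→-15/32, HJP→247/32; new cluster CHJP
  updated: d(CHJP,D)=73/4, d(CHJP,E)=57/2, d(CHJP,F)=12, d(CHJP,T)=57/8
step 4: merge (CHJP,T) at d=57/8, Q=-805/8; branch lengths CHJP→83/16, T→31/16; new cluster CHJPT
  updated: d(CHJPT,D)=121/16, d(CHJPT,E)=299/16, d(CHJPT,F)=271/16
step 5: merge (CHJPT,D) at d=121/16, Q=-509/8; branch lengths CHJPT→91/16, D→15/8; new cluster CDHJPT
  updated: d(CDHJPT,E)=257/16, d(CDHJPT,F)=131/16
step 6: merge (CDHJPT,E) at d=257/16, Q=-161/4; branch lengths CDHJPT→33/8, E→191/16; new cluster CDEHJPT
  updated: d(CDEHJPT,F)=65/16
step 7: merge (CDEHJPT,F) at d=65/16; branch lengths CDEHJPT→65/32, F→65/32; new cluster CDEFHJPT
final tree: (((((C:-15/32,((H:61/6,J:17/6):91/10,P:17/5):247/32):83/16,T:31/16):91/16,D:15/8):33/8,E:191/16):65/32,F:65/32)
total length: 1081/16

33/8,191/16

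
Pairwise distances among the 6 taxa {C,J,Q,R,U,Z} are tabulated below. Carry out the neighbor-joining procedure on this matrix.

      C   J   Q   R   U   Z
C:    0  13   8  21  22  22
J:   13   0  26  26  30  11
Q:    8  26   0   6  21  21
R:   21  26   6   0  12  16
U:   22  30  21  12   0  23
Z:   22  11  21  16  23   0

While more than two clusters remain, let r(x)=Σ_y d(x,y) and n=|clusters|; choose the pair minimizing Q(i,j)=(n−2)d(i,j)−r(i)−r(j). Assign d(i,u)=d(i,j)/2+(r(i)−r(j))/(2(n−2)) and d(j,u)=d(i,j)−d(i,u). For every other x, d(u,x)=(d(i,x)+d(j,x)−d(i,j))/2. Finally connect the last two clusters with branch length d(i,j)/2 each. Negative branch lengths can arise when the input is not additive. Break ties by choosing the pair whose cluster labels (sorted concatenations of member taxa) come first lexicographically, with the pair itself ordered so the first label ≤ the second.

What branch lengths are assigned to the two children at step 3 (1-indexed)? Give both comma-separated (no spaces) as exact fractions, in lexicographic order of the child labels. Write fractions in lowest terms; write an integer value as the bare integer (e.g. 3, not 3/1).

69/16,123/16

step 1: merge (J,Z) at d=11, Q=-155; branch lengths J→57/8, Z→31/8; new cluster JZ
  updated: d(C,JZ)=12, d(JZ,Q)=18, d(JZ,R)=31/2, d(JZ,U)=21
step 2: merge (R,U) at d=12, Q=-189/2; branch lengths R→29/12, U→115/12; new cluster RU
  updated: d(C,RU)=31/2, d(JZ,RU)=49/4, d(Q,RU)=15/2
step 3: merge (C,JZ) at d=12, Q=-215/4; branch lengths C→69/16, JZ→123/16; new cluster CJZ
  updated: d(CJZ,Q)=7, d(CJZ,RU)=63/8
step 4: merge (CJZ,Q) at d=7, Q=-179/8; branch lengths CJZ→59/16, Q→53/16; new cluster CJQZ
  updated: d(CJQZ,RU)=67/16
step 5: merge (CJQZ,RU) at d=67/16; branch lengths CJQZ→67/32, RU→67/32; new cluster CJQRUZ
final tree: (((C:69/16,(J:57/8,Z:31/8):123/16):59/16,Q:53/16):67/32,(R:29/12,U:115/12):67/32)
total length: 739/16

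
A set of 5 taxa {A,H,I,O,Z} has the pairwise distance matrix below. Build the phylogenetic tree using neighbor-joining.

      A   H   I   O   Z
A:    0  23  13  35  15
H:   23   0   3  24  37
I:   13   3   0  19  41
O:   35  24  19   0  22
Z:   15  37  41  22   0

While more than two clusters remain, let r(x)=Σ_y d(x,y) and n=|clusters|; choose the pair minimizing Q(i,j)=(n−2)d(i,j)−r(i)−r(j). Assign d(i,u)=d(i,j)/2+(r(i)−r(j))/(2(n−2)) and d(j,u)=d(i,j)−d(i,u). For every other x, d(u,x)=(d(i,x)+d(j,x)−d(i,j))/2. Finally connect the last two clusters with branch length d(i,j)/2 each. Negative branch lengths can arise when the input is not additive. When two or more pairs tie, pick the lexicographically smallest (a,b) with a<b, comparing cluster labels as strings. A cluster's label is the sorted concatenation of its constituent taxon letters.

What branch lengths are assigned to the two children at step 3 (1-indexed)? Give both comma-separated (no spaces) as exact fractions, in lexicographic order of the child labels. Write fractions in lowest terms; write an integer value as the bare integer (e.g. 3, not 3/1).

37/4,7/2

step 1: merge (A,Z) at d=15, Q=-156; branch lengths A→8/3, Z→37/3; new cluster AZ
  updated: d(AZ,H)=45/2, d(AZ,I)=39/2, d(AZ,O)=21
step 2: merge (AZ,O) at d=21, Q=-85; branch lengths AZ→41/4, O→43/4; new cluster AOZ
  updated: d(AOZ,H)=51/4, d(AOZ,I)=35/4
step 3: merge (AOZ,H) at d=51/4, Q=-49/2; branch lengths AOZ→37/4, H→7/2; new cluster AHOZ
  updated: d(AHOZ,I)=-1/2
step 4: merge (AHOZ,I) at d=-1/2; branch lengths AHOZ→-1/4, I→-1/4; new cluster AHIOZ
final tree: ((((A:8/3,Z:37/3):41/4,O:43/4):37/4,H:7/2):-1/4,I:-1/4)
total length: 193/4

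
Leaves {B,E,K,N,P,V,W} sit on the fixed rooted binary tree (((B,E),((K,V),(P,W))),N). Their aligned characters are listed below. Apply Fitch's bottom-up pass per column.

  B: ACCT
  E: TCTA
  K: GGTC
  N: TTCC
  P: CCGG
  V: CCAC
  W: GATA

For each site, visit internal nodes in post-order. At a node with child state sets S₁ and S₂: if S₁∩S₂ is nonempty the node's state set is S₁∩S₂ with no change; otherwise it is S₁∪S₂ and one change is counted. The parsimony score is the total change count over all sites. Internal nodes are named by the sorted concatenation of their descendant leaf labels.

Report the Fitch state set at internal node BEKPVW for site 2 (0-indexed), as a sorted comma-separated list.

BE@0: {A} ∪ {T} = {A,T} (union, +1)
KV@0: {G} ∪ {C} = {C,G} (union, +1)
PW@0: {C} ∪ {G} = {C,G} (union, +1)
KPVW@0: {C,G} ∩ {C,G} = {C,G} (intersection, +0)
BEKPVW@0: {A,T} ∪ {C,G} = {A,C,G,T} (union, +1)
BEKNPVW@0: {A,C,G,T} ∩ {T} = {T} (intersection, +0)
BE@1: {C} ∩ {C} = {C} (intersection, +0)
KV@1: {G} ∪ {C} = {C,G} (union, +1)
PW@1: {C} ∪ {A} = {A,C} (union, +1)
KPVW@1: {C,G} ∩ {A,C} = {C} (intersection, +0)
BEKPVW@1: {C} ∩ {C} = {C} (intersection, +0)
BEKNPVW@1: {C} ∪ {T} = {C,T} (union, +1)
BE@2: {C} ∪ {T} = {C,T} (union, +1)
KV@2: {T} ∪ {A} = {A,T} (union, +1)
PW@2: {G} ∪ {T} = {G,T} (union, +1)
KPVW@2: {A,T} ∩ {G,T} = {T} (intersection, +0)
BEKPVW@2: {C,T} ∩ {T} = {T} (intersection, +0)
BEKNPVW@2: {T} ∪ {C} = {C,T} (union, +1)
BE@3: {T} ∪ {A} = {A,T} (union, +1)
KV@3: {C} ∩ {C} = {C} (intersection, +0)
PW@3: {G} ∪ {A} = {A,G} (union, +1)
KPVW@3: {C} ∪ {A,G} = {A,C,G} (union, +1)
BEKPVW@3: {A,T} ∩ {A,C,G} = {A} (intersection, +0)
BEKNPVW@3: {A} ∪ {C} = {A,C} (union, +1)
per-site changes: [4, 3, 4, 4]; total = 15

T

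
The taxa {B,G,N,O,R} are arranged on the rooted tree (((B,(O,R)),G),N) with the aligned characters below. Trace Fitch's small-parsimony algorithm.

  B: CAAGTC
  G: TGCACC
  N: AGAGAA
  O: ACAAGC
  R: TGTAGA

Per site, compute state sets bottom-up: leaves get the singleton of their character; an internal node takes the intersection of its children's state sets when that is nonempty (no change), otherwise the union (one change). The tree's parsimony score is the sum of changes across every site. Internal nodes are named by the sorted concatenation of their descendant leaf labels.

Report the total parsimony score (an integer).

site 0, node OR: O={A} ∪ R={T} → {A,T} (+1)
site 0, node BOR: B={C} ∪ OR={A,T} → {A,C,T} (+1)
site 0, node BGOR: BOR={A,C,T} ∩ G={T} → {T} (+0)
site 0, node BGNOR: BGOR={T} ∪ N={A} → {A,T} (+1)
site 1, node OR: O={C} ∪ R={G} → {C,G} (+1)
site 1, node BOR: B={A} ∪ OR={C,G} → {A,C,G} (+1)
site 1, node BGOR: BOR={A,C,G} ∩ G={G} → {G} (+0)
site 1, node BGNOR: BGOR={G} ∩ N={G} → {G} (+0)
site 2, node OR: O={A} ∪ R={T} → {A,T} (+1)
site 2, node BOR: B={A} ∩ OR={A,T} → {A} (+0)
site 2, node BGOR: BOR={A} ∪ G={C} → {A,C} (+1)
site 2, node BGNOR: BGOR={A,C} ∩ N={A} → {A} (+0)
site 3, node OR: O={A} ∩ R={A} → {A} (+0)
site 3, node BOR: B={G} ∪ OR={A} → {A,G} (+1)
site 3, node BGOR: BOR={A,G} ∩ G={A} → {A} (+0)
site 3, node BGNOR: BGOR={A} ∪ N={G} → {A,G} (+1)
site 4, node OR: O={G} ∩ R={G} → {G} (+0)
site 4, node BOR: B={T} ∪ OR={G} → {G,T} (+1)
site 4, node BGOR: BOR={G,T} ∪ G={C} → {C,G,T} (+1)
site 4, node BGNOR: BGOR={C,G,T} ∪ N={A} → {A,C,G,T} (+1)
site 5, node OR: O={C} ∪ R={A} → {A,C} (+1)
site 5, node BOR: B={C} ∩ OR={A,C} → {C} (+0)
site 5, node BGOR: BOR={C} ∩ G={C} → {C} (+0)
site 5, node BGNOR: BGOR={C} ∪ N={A} → {A,C} (+1)
per-site changes: [3, 2, 2, 2, 3, 2]; total = 14

14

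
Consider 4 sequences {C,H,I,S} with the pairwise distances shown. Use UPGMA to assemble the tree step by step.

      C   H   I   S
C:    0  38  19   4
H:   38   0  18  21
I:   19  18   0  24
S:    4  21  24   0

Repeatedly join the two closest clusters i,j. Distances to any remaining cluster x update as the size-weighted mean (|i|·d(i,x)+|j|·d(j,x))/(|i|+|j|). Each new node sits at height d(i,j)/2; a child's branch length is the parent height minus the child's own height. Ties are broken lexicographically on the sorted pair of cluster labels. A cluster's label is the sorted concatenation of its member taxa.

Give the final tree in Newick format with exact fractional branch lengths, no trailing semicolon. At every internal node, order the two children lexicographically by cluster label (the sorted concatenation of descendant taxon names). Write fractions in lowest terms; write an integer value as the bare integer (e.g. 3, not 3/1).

1. join C+S (d=4) ⇒ CS; edges |C|=2, |S|=2
  updated: d(CS,H)=59/2, d(CS,I)=43/2
2. join H+I (d=18) ⇒ HI; edges |H|=9, |I|=9
  updated: d(CS,HI)=51/2
3. join CS+HI (d=51/2) ⇒ CHIS; edges |CS|=43/4, |HI|=15/4
final tree: ((C:2,S:2):43/4,(H:9,I:9):15/4)
total length: 73/2

((C:2,S:2):43/4,(H:9,I:9):15/4)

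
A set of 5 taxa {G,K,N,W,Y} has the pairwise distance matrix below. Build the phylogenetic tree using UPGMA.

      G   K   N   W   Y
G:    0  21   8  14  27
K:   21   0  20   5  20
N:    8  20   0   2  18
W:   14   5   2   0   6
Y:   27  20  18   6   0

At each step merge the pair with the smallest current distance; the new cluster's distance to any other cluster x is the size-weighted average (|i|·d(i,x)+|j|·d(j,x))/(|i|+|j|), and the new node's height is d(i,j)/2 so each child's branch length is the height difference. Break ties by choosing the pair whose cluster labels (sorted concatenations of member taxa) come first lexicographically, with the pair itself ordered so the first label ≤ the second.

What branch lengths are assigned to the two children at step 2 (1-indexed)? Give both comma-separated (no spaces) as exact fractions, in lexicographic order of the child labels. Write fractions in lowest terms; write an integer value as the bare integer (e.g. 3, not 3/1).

1. join N+W (d=2) ⇒ NW; edges |N|=1, |W|=1
  updated: d(G,NW)=11, d(K,NW)=25/2, d(NW,Y)=12
2. join G+NW (d=11) ⇒ GNW; edges |G|=11/2, |NW|=9/2
  updated: d(GNW,K)=46/3, d(GNW,Y)=17
3. join GNW+K (d=46/3) ⇒ GKNW; edges |GNW|=13/6, |K|=23/3
  updated: d(GKNW,Y)=71/4
4. join GKNW+Y (d=71/4) ⇒ GKNWY; edges |GKNW|=29/24, |Y|=71/8
final tree: (((G:11/2,(N:1,W:1):9/2):13/6,K:23/3):29/24,Y:71/8)
total length: 383/12

11/2,9/2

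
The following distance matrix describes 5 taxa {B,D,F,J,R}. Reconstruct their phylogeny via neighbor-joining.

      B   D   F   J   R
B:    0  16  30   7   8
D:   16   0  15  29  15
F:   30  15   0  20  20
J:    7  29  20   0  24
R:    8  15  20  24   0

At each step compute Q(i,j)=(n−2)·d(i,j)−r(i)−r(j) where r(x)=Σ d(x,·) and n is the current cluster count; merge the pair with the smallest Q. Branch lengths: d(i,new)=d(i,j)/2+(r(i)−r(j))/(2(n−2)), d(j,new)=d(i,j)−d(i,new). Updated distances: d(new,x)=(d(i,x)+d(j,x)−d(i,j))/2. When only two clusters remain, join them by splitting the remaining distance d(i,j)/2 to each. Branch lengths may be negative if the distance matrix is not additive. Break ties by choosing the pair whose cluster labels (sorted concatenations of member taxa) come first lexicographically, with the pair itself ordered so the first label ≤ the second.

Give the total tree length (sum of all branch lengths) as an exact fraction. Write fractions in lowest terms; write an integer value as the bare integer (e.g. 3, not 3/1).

317/8

iteration 1: select B,J (d=7, Q=-120); attach at lengths (1/3, 20/3); label the merged cluster BJ
  updated: d(BJ,D)=19, d(BJ,F)=43/2, d(BJ,R)=25/2
iteration 2: select BJ,R (d=25/2, Q=-151/2); attach at lengths (61/8, 39/8); label the merged cluster BJR
  updated: d(BJR,D)=43/4, d(BJR,F)=29/2
iteration 3: select BJR,D (d=43/4, Q=-161/4); attach at lengths (41/8, 45/8); label the merged cluster BDJR
  updated: d(BDJR,F)=75/8
iteration 4: select BDJR,F (d=75/8); attach at lengths (75/16, 75/16); label the merged cluster BDFJR
final tree: ((((B:1/3,J:20/3):61/8,R:39/8):41/8,D:45/8):75/16,F:75/16)
total length: 317/8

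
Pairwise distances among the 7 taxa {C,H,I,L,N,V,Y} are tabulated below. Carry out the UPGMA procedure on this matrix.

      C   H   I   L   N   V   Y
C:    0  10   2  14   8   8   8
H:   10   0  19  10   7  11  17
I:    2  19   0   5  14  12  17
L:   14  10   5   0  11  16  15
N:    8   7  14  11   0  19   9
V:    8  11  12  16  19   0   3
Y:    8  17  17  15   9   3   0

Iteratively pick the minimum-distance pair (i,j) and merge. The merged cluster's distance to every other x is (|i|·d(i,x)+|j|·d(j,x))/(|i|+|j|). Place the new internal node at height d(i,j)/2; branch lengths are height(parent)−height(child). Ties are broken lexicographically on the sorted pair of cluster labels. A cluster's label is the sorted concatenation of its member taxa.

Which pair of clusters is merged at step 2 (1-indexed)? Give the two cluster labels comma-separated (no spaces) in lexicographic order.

V,Y

1. join C+I (d=2) ⇒ CI; edges |C|=1, |I|=1
  updated: d(CI,H)=29/2, d(CI,L)=19/2, d(CI,N)=11, d(CI,V)=10, d(CI,Y)=25/2
2. join V+Y (d=3) ⇒ VY; edges |V|=3/2, |Y|=3/2
  updated: d(CI,VY)=45/4, d(H,VY)=14, d(L,VY)=31/2, d(N,VY)=14
3. join H+N (d=7) ⇒ HN; edges |H|=7/2, |N|=7/2
  updated: d(CI,HN)=51/4, d(HN,L)=21/2, d(HN,VY)=14
4. join CI+L (d=19/2) ⇒ CIL; edges |CI|=15/4, |L|=19/4
  updated: d(CIL,HN)=12, d(CIL,VY)=38/3
5. join CIL+HN (d=12) ⇒ CHILN; edges |CIL|=5/4, |HN|=5/2
  updated: d(CHILN,VY)=66/5
6. join CHILN+VY (d=66/5) ⇒ CHILNVY; edges |CHILN|=3/5, |VY|=51/10
final tree: ((((C:1,I:1):15/4,L:19/4):5/4,(H:7/2,N:7/2):5/2):3/5,(V:3/2,Y:3/2):51/10)
total length: 599/20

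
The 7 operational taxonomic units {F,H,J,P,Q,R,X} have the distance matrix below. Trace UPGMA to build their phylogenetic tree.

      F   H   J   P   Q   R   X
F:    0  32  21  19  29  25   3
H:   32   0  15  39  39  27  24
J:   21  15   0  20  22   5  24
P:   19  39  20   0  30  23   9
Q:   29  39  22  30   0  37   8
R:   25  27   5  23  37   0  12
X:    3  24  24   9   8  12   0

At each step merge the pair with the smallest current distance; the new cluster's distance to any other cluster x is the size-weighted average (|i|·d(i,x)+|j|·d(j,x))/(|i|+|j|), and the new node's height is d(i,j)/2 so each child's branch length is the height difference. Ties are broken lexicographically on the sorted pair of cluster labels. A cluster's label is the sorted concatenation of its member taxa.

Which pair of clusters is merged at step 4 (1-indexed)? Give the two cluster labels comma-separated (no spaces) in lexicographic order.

FPX,JR

1. join F+X (d=3) ⇒ FX; edges |F|=3/2, |X|=3/2
  updated: d(FX,H)=28, d(FX,J)=45/2, d(FX,P)=14, d(FX,Q)=37/2, d(FX,R)=37/2
2. join J+R (d=5) ⇒ JR; edges |J|=5/2, |R|=5/2
  updated: d(FX,JR)=41/2, d(H,JR)=21, d(JR,P)=43/2, d(JR,Q)=59/2
3. join FX+P (d=14) ⇒ FPX; edges |FX|=11/2, |P|=7
  updated: d(FPX,H)=95/3, d(FPX,JR)=125/6, d(FPX,Q)=67/3
4. join FPX+JR (d=125/6) ⇒ FJPRX; edges |FPX|=41/12, |JR|=95/12
  updated: d(FJPRX,H)=137/5, d(FJPRX,Q)=126/5
5. join FJPRX+Q (d=126/5) ⇒ FJPQRX; edges |FJPRX|=131/60, |Q|=63/5
  updated: d(FJPQRX,H)=88/3
6. join FJPQRX+H (d=88/3) ⇒ FHJPQRX; edges |FJPQRX|=31/15, |H|=44/3
final tree: (((((F:3/2,X:3/2):11/2,P:7):41/12,(J:5/2,R:5/2):95/12):131/60,Q:63/5):31/15,H:44/3)
total length: 1267/20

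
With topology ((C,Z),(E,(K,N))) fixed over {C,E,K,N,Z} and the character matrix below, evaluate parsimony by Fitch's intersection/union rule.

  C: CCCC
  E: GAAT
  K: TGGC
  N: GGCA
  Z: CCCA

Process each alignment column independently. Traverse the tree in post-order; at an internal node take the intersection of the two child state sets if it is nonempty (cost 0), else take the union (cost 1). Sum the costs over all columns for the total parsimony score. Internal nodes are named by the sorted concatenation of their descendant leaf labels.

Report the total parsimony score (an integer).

9

[col 0] CZ: children C:{C}, Z:{C} ∩→ {C}; cost 0
[col 0] KN: children K:{T}, N:{G} ∪→ {G,T}; cost 1
[col 0] EKN: children E:{G}, KN:{G,T} ∩→ {G}; cost 0
[col 0] CEKNZ: children CZ:{C}, EKN:{G} ∪→ {C,G}; cost 1
[col 1] CZ: children C:{C}, Z:{C} ∩→ {C}; cost 0
[col 1] KN: children K:{G}, N:{G} ∩→ {G}; cost 0
[col 1] EKN: children E:{A}, KN:{G} ∪→ {A,G}; cost 1
[col 1] CEKNZ: children CZ:{C}, EKN:{A,G} ∪→ {A,C,G}; cost 1
[col 2] CZ: children C:{C}, Z:{C} ∩→ {C}; cost 0
[col 2] KN: children K:{G}, N:{C} ∪→ {C,G}; cost 1
[col 2] EKN: children E:{A}, KN:{C,G} ∪→ {A,C,G}; cost 1
[col 2] CEKNZ: children CZ:{C}, EKN:{A,C,G} ∩→ {C}; cost 0
[col 3] CZ: children C:{C}, Z:{A} ∪→ {A,C}; cost 1
[col 3] KN: children K:{C}, N:{A} ∪→ {A,C}; cost 1
[col 3] EKN: children E:{T}, KN:{A,C} ∪→ {A,C,T}; cost 1
[col 3] CEKNZ: children CZ:{A,C}, EKN:{A,C,T} ∩→ {A,C}; cost 0
per-site changes: [2, 2, 2, 3]; total = 9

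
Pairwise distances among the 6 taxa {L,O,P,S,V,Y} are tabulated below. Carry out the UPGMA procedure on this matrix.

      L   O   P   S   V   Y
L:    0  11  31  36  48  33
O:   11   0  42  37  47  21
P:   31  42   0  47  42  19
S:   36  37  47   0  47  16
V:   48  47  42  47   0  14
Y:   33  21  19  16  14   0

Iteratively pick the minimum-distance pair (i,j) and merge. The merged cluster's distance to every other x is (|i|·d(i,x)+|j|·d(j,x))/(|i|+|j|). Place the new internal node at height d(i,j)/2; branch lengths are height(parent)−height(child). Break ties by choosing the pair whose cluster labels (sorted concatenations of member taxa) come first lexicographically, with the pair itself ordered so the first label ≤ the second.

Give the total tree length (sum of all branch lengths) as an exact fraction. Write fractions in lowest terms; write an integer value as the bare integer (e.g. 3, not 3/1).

746/9

step 1: merge (L,O) at d=11; branch lengths L→11/2, O→11/2; new cluster LO
  updated: d(LO,P)=73/2, d(LO,S)=73/2, d(LO,V)=95/2, d(LO,Y)=27
step 2: merge (V,Y) at d=14; branch lengths V→7, Y→7; new cluster VY
  updated: d(LO,VY)=149/4, d(P,VY)=61/2, d(S,VY)=63/2
step 3: merge (P,VY) at d=61/2; branch lengths P→61/4, VY→33/4; new cluster PVY
  updated: d(LO,PVY)=37, d(PVY,S)=110/3
step 4: merge (LO,S) at d=73/2; branch lengths LO→51/4, S→73/4; new cluster LOS
  updated: d(LOS,PVY)=332/9
step 5: merge (LOS,PVY) at d=332/9; branch lengths LOS→7/36, PVY→115/36; new cluster LOPSVY
final tree: (((L:11/2,O:11/2):51/4,S:73/4):7/36,(P:61/4,(V:7,Y:7):33/4):115/36)
total length: 746/9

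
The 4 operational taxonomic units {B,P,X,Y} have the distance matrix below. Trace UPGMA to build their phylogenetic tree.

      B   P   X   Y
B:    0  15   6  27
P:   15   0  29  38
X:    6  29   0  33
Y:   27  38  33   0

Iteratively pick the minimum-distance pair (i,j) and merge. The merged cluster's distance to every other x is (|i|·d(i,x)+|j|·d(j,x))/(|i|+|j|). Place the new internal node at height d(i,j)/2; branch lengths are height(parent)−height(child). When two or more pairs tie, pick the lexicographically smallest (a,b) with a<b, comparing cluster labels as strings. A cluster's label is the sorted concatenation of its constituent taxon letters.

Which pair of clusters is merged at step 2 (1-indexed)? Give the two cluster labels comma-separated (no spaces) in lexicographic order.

iteration 1: select B,X (d=6); attach at lengths (3, 3); label the merged cluster BX
  updated: d(BX,P)=22, d(BX,Y)=30
iteration 2: select BX,P (d=22); attach at lengths (8, 11); label the merged cluster BPX
  updated: d(BPX,Y)=98/3
iteration 3: select BPX,Y (d=98/3); attach at lengths (16/3, 49/3); label the merged cluster BPXY
final tree: (((B:3,X:3):8,P:11):16/3,Y:49/3)
total length: 140/3

BX,P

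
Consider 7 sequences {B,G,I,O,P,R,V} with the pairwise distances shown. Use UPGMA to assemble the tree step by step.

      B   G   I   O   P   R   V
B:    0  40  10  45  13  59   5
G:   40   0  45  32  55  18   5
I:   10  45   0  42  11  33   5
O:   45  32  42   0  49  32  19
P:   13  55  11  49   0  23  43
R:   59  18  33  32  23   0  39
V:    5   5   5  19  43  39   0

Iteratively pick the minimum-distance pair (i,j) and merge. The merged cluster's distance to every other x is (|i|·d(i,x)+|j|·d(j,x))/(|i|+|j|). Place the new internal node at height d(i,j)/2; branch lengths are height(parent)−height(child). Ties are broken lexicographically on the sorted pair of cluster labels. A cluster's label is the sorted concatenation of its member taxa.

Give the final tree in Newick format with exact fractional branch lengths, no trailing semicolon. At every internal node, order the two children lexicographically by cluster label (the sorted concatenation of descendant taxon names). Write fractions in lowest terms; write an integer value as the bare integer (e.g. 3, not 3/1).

((((B:5/2,V:5/2):5/4,I:15/4):89/12,P:67/6):31/4,((G:9,R:9):7,O:16):35/12)

step 1: merge (B,V) at d=5; branch lengths B→5/2, V→5/2; new cluster BV
  updated: d(BV,G)=45/2, d(BV,I)=15/2, d(BV,O)=32, d(BV,P)=28, d(BV,R)=49
step 2: merge (BV,I) at d=15/2; branch lengths BV→5/4, I→15/4; new cluster BIV
  updated: d(BIV,G)=30, d(BIV,O)=106/3, d(BIV,P)=67/3, d(BIV,R)=131/3
step 3: merge (G,R) at d=18; branch lengths G→9, R→9; new cluster GR
  updated: d(BIV,GR)=221/6, d(GR,O)=32, d(GR,P)=39
step 4: merge (BIV,P) at d=67/3; branch lengths BIV→89/12, P→67/6; new cluster BIPV
  updated: d(BIPV,GR)=299/8, d(BIPV,O)=155/4
step 5: merge (GR,O) at d=32; branch lengths GR→7, O→16; new cluster GOR
  updated: d(BIPV,GOR)=227/6
step 6: merge (BIPV,GOR) at d=227/6; branch lengths BIPV→31/4, GOR→35/12; new cluster BGIOPRV
final tree: ((((B:5/2,V:5/2):5/4,I:15/4):89/12,P:67/6):31/4,((G:9,R:9):7,O:16):35/12)
total length: 321/4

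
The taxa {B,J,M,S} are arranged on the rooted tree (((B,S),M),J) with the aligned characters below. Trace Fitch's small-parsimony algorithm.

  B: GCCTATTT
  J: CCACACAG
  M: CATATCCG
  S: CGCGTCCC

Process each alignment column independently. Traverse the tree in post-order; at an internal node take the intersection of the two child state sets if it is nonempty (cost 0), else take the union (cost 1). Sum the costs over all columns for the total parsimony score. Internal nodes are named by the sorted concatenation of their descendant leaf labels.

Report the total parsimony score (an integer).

BS@0: {G} ∪ {C} = {C,G} (union, +1)
BMS@0: {C,G} ∩ {C} = {C} (intersection, +0)
BJMS@0: {C} ∩ {C} = {C} (intersection, +0)
BS@1: {C} ∪ {G} = {C,G} (union, +1)
BMS@1: {C,G} ∪ {A} = {A,C,G} (union, +1)
BJMS@1: {A,C,G} ∩ {C} = {C} (intersection, +0)
BS@2: {C} ∩ {C} = {C} (intersection, +0)
BMS@2: {C} ∪ {T} = {C,T} (union, +1)
BJMS@2: {C,T} ∪ {A} = {A,C,T} (union, +1)
BS@3: {T} ∪ {G} = {G,T} (union, +1)
BMS@3: {G,T} ∪ {A} = {A,G,T} (union, +1)
BJMS@3: {A,G,T} ∪ {C} = {A,C,G,T} (union, +1)
BS@4: {A} ∪ {T} = {A,T} (union, +1)
BMS@4: {A,T} ∩ {T} = {T} (intersection, +0)
BJMS@4: {T} ∪ {A} = {A,T} (union, +1)
BS@5: {T} ∪ {C} = {C,T} (union, +1)
BMS@5: {C,T} ∩ {C} = {C} (intersection, +0)
BJMS@5: {C} ∩ {C} = {C} (intersection, +0)
BS@6: {T} ∪ {C} = {C,T} (union, +1)
BMS@6: {C,T} ∩ {C} = {C} (intersection, +0)
BJMS@6: {C} ∪ {A} = {A,C} (union, +1)
BS@7: {T} ∪ {C} = {C,T} (union, +1)
BMS@7: {C,T} ∪ {G} = {C,G,T} (union, +1)
BJMS@7: {C,G,T} ∩ {G} = {G} (intersection, +0)
per-site changes: [1, 2, 2, 3, 2, 1, 2, 2]; total = 15

15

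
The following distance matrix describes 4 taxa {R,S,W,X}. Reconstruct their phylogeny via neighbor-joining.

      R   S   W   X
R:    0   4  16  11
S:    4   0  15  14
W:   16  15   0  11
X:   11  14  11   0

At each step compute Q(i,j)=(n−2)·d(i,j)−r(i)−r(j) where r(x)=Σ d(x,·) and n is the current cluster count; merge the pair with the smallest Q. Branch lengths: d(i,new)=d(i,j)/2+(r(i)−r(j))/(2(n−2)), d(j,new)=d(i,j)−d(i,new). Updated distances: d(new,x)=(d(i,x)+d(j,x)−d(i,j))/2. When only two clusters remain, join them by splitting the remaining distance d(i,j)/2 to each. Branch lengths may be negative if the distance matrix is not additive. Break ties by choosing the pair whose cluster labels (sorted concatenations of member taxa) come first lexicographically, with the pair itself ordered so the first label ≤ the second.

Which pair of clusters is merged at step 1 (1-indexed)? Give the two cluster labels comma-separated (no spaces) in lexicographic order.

R,S

iteration 1: select R,S (d=4, Q=-56); attach at lengths (3/2, 5/2); label the merged cluster RS
  updated: d(RS,W)=27/2, d(RS,X)=21/2
iteration 2: select RS,W (d=27/2, Q=-35); attach at lengths (13/2, 7); label the merged cluster RSW
  updated: d(RSW,X)=4
iteration 3: select RSW,X (d=4); attach at lengths (2, 2); label the merged cluster RSWX
final tree: (((R:3/2,S:5/2):13/2,W:7):2,X:2)
total length: 43/2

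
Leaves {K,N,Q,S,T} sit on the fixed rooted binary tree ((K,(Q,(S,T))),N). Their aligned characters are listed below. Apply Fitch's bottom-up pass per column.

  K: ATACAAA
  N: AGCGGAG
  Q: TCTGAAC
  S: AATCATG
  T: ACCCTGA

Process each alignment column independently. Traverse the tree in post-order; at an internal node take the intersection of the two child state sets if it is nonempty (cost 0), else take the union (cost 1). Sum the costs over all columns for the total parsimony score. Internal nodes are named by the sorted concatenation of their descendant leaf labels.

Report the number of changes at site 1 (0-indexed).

[col 0] ST: children S:{A}, T:{A} ∩→ {A}; cost 0
[col 0] QST: children Q:{T}, ST:{A} ∪→ {A,T}; cost 1
[col 0] KQST: children K:{A}, QST:{A,T} ∩→ {A}; cost 0
[col 0] KNQST: children KQST:{A}, N:{A} ∩→ {A}; cost 0
[col 1] ST: children S:{A}, T:{C} ∪→ {A,C}; cost 1
[col 1] QST: children Q:{C}, ST:{A,C} ∩→ {C}; cost 0
[col 1] KQST: children K:{T}, QST:{C} ∪→ {C,T}; cost 1
[col 1] KNQST: children KQST:{C,T}, N:{G} ∪→ {C,G,T}; cost 1
[col 2] ST: children S:{T}, T:{C} ∪→ {C,T}; cost 1
[col 2] QST: children Q:{T}, ST:{C,T} ∩→ {T}; cost 0
[col 2] KQST: children K:{A}, QST:{T} ∪→ {A,T}; cost 1
[col 2] KNQST: children KQST:{A,T}, N:{C} ∪→ {A,C,T}; cost 1
[col 3] ST: children S:{C}, T:{C} ∩→ {C}; cost 0
[col 3] QST: children Q:{G}, ST:{C} ∪→ {C,G}; cost 1
[col 3] KQST: children K:{C}, QST:{C,G} ∩→ {C}; cost 0
[col 3] KNQST: children KQST:{C}, N:{G} ∪→ {C,G}; cost 1
[col 4] ST: children S:{A}, T:{T} ∪→ {A,T}; cost 1
[col 4] QST: children Q:{A}, ST:{A,T} ∩→ {A}; cost 0
[col 4] KQST: children K:{A}, QST:{A} ∩→ {A}; cost 0
[col 4] KNQST: children KQST:{A}, N:{G} ∪→ {A,G}; cost 1
[col 5] ST: children S:{T}, T:{G} ∪→ {G,T}; cost 1
[col 5] QST: children Q:{A}, ST:{G,T} ∪→ {A,G,T}; cost 1
[col 5] KQST: children K:{A}, QST:{A,G,T} ∩→ {A}; cost 0
[col 5] KNQST: children KQST:{A}, N:{A} ∩→ {A}; cost 0
[col 6] ST: children S:{G}, T:{A} ∪→ {A,G}; cost 1
[col 6] QST: children Q:{C}, ST:{A,G} ∪→ {A,C,G}; cost 1
[col 6] KQST: children K:{A}, QST:{A,C,G} ∩→ {A}; cost 0
[col 6] KNQST: children KQST:{A}, N:{G} ∪→ {A,G}; cost 1
per-site changes: [1, 3, 3, 2, 2, 2, 3]; total = 16

3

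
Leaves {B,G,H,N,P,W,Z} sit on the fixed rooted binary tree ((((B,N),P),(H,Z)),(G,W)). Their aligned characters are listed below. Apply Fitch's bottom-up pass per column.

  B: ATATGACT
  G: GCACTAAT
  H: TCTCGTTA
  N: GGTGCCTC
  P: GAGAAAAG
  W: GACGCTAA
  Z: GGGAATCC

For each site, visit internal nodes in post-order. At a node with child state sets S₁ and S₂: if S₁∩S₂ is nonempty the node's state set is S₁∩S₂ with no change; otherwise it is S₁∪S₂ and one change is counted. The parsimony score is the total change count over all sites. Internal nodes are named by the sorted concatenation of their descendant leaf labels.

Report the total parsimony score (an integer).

[col 0] BN: children B:{A}, N:{G} ∪→ {A,G}; cost 1
[col 0] BNP: children BN:{A,G}, P:{G} ∩→ {G}; cost 0
[col 0] HZ: children H:{T}, Z:{G} ∪→ {G,T}; cost 1
[col 0] BHNPZ: children BNP:{G}, HZ:{G,T} ∩→ {G}; cost 0
[col 0] GW: children G:{G}, W:{G} ∩→ {G}; cost 0
[col 0] BGHNPWZ: children BHNPZ:{G}, GW:{G} ∩→ {G}; cost 0
[col 1] BN: children B:{T}, N:{G} ∪→ {G,T}; cost 1
[col 1] BNP: children BN:{G,T}, P:{A} ∪→ {A,G,T}; cost 1
[col 1] HZ: children H:{C}, Z:{G} ∪→ {C,G}; cost 1
[col 1] BHNPZ: children BNP:{A,G,T}, HZ:{C,G} ∩→ {G}; cost 0
[col 1] GW: children G:{C}, W:{A} ∪→ {A,C}; cost 1
[col 1] BGHNPWZ: children BHNPZ:{G}, GW:{A,C} ∪→ {A,C,G}; cost 1
[col 2] BN: children B:{A}, N:{T} ∪→ {A,T}; cost 1
[col 2] BNP: children BN:{A,T}, P:{G} ∪→ {A,G,T}; cost 1
[col 2] HZ: children H:{T}, Z:{G} ∪→ {G,T}; cost 1
[col 2] BHNPZ: children BNP:{A,G,T}, HZ:{G,T} ∩→ {G,T}; cost 0
[col 2] GW: children G:{A}, W:{C} ∪→ {A,C}; cost 1
[col 2] BGHNPWZ: children BHNPZ:{G,T}, GW:{A,C} ∪→ {A,C,G,T}; cost 1
[col 3] BN: children B:{T}, N:{G} ∪→ {G,T}; cost 1
[col 3] BNP: children BN:{G,T}, P:{A} ∪→ {A,G,T}; cost 1
[col 3] HZ: children H:{C}, Z:{A} ∪→ {A,C}; cost 1
[col 3] BHNPZ: children BNP:{A,G,T}, HZ:{A,C} ∩→ {A}; cost 0
[col 3] GW: children G:{C}, W:{G} ∪→ {C,G}; cost 1
[col 3] BGHNPWZ: children BHNPZ:{A}, GW:{C,G} ∪→ {A,C,G}; cost 1
[col 4] BN: children B:{G}, N:{C} ∪→ {C,G}; cost 1
[col 4] BNP: children BN:{C,G}, P:{A} ∪→ {A,C,G}; cost 1
[col 4] HZ: children H:{G}, Z:{A} ∪→ {A,G}; cost 1
[col 4] BHNPZ: children BNP:{A,C,G}, HZ:{A,G} ∩→ {A,G}; cost 0
[col 4] GW: children G:{T}, W:{C} ∪→ {C,T}; cost 1
[col 4] BGHNPWZ: children BHNPZ:{A,G}, GW:{C,T} ∪→ {A,C,G,T}; cost 1
[col 5] BN: children B:{A}, N:{C} ∪→ {A,C}; cost 1
[col 5] BNP: children BN:{A,C}, P:{A} ∩→ {A}; cost 0
[col 5] HZ: children H:{T}, Z:{T} ∩→ {T}; cost 0
[col 5] BHNPZ: children BNP:{A}, HZ:{T} ∪→ {A,T}; cost 1
[col 5] GW: children G:{A}, W:{T} ∪→ {A,T}; cost 1
[col 5] BGHNPWZ: children BHNPZ:{A,T}, GW:{A,T} ∩→ {A,T}; cost 0
[col 6] BN: children B:{C}, N:{T} ∪→ {C,T}; cost 1
[col 6] BNP: children BN:{C,T}, P:{A} ∪→ {A,C,T}; cost 1
[col 6] HZ: children H:{T}, Z:{C} ∪→ {C,T}; cost 1
[col 6] BHNPZ: children BNP:{A,C,T}, HZ:{C,T} ∩→ {C,T}; cost 0
[col 6] GW: children G:{A}, W:{A} ∩→ {A}; cost 0
[col 6] BGHNPWZ: children BHNPZ:{C,T}, GW:{A} ∪→ {A,C,T}; cost 1
[col 7] BN: children B:{T}, N:{C} ∪→ {C,T}; cost 1
[col 7] BNP: children BN:{C,T}, P:{G} ∪→ {C,G,T}; cost 1
[col 7] HZ: children H:{A}, Z:{C} ∪→ {A,C}; cost 1
[col 7] BHNPZ: children BNP:{C,G,T}, HZ:{A,C} ∩→ {C}; cost 0
[col 7] GW: children G:{T}, W:{A} ∪→ {A,T}; cost 1
[col 7] BGHNPWZ: children BHNPZ:{C}, GW:{A,T} ∪→ {A,C,T}; cost 1
per-site changes: [2, 5, 5, 5, 5, 3, 4, 5]; total = 34

34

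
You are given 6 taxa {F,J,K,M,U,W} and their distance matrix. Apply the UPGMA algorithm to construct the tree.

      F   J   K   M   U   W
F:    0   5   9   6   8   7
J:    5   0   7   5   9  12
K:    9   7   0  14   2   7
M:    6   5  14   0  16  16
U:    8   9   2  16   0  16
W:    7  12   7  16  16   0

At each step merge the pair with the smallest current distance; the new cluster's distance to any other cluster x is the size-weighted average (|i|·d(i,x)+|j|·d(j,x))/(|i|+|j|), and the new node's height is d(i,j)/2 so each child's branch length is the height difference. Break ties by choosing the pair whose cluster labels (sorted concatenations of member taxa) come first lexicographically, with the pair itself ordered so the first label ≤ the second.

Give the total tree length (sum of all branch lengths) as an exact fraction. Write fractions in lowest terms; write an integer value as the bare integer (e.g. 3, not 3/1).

1. join K+U (d=2) ⇒ KU; edges |K|=1, |U|=1
  updated: d(F,KU)=17/2, d(J,KU)=8, d(KU,M)=15, d(KU,W)=23/2
2. join F+J (d=5) ⇒ FJ; edges |F|=5/2, |J|=5/2
  updated: d(FJ,KU)=33/4, d(FJ,M)=11/2, d(FJ,W)=19/2
3. join FJ+M (d=11/2) ⇒ FJM; edges |FJ|=1/4, |M|=11/4
  updated: d(FJM,KU)=21/2, d(FJM,W)=35/3
4. join FJM+KU (d=21/2) ⇒ FJKMU; edges |FJM|=5/2, |KU|=17/4
  updated: d(FJKMU,W)=58/5
5. join FJKMU+W (d=58/5) ⇒ FJKMUW; edges |FJKMU|=11/20, |W|=29/5
final tree: ((((F:5/2,J:5/2):1/4,M:11/4):5/2,(K:1,U:1):17/4):11/20,W:29/5)
total length: 231/10

231/10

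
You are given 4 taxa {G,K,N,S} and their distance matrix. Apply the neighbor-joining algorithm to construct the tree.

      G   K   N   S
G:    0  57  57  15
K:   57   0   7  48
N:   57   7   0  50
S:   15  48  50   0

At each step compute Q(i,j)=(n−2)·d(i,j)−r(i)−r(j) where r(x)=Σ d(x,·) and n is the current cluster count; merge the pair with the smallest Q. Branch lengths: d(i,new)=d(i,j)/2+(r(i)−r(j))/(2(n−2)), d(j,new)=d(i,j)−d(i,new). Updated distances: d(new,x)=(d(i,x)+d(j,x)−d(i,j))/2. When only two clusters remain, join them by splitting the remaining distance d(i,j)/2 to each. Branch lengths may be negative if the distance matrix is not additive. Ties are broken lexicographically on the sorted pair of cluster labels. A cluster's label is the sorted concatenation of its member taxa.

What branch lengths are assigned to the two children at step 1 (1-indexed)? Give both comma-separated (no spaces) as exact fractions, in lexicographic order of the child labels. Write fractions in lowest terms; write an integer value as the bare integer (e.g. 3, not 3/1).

23/2,7/2

1. join G+S (d=15, Q=-212) ⇒ GS; edges |G|=23/2, |S|=7/2
  updated: d(GS,K)=45, d(GS,N)=46
2. join GS+K (d=45, Q=-98) ⇒ GKS; edges |GS|=42, |K|=3
  updated: d(GKS,N)=4
3. join GKS+N (d=4) ⇒ GKNS; edges |GKS|=2, |N|=2
final tree: (((G:23/2,S:7/2):42,K:3):2,N:2)
total length: 64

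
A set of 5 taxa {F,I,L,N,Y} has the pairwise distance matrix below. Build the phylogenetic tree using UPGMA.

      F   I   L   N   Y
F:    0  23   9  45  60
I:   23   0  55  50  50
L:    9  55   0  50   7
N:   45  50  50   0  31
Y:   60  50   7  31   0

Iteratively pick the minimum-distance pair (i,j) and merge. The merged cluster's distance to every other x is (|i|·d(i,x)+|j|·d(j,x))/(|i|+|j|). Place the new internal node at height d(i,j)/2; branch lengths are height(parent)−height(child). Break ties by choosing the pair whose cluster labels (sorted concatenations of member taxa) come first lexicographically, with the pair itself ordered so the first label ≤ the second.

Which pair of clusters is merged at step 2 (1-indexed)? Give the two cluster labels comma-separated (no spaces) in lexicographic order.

F,I

iteration 1: select L,Y (d=7); attach at lengths (7/2, 7/2); label the merged cluster LY
  updated: d(F,LY)=69/2, d(I,LY)=105/2, d(LY,N)=81/2
iteration 2: select F,I (d=23); attach at lengths (23/2, 23/2); label the merged cluster FI
  updated: d(FI,LY)=87/2, d(FI,N)=95/2
iteration 3: select LY,N (d=81/2); attach at lengths (67/4, 81/4); label the merged cluster LNY
  updated: d(FI,LNY)=269/6
iteration 4: select FI,LNY (d=269/6); attach at lengths (131/12, 13/6); label the merged cluster FILNY
final tree: ((F:23/2,I:23/2):131/12,((L:7/2,Y:7/2):67/4,N:81/4):13/6)
total length: 961/12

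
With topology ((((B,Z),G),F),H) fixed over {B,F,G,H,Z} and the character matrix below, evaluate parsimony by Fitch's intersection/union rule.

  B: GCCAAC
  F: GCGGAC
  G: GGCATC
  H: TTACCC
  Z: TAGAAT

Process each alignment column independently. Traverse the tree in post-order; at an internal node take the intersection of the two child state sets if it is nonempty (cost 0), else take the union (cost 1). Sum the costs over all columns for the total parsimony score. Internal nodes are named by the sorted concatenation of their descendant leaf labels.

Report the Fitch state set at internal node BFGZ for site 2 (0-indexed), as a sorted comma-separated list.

[col 0] BZ: children B:{G}, Z:{T} ∪→ {G,T}; cost 1
[col 0] BGZ: children BZ:{G,T}, G:{G} ∩→ {G}; cost 0
[col 0] BFGZ: children BGZ:{G}, F:{G} ∩→ {G}; cost 0
[col 0] BFGHZ: children BFGZ:{G}, H:{T} ∪→ {G,T}; cost 1
[col 1] BZ: children B:{C}, Z:{A} ∪→ {A,C}; cost 1
[col 1] BGZ: children BZ:{A,C}, G:{G} ∪→ {A,C,G}; cost 1
[col 1] BFGZ: children BGZ:{A,C,G}, F:{C} ∩→ {C}; cost 0
[col 1] BFGHZ: children BFGZ:{C}, H:{T} ∪→ {C,T}; cost 1
[col 2] BZ: children B:{C}, Z:{G} ∪→ {C,G}; cost 1
[col 2] BGZ: children BZ:{C,G}, G:{C} ∩→ {C}; cost 0
[col 2] BFGZ: children BGZ:{C}, F:{G} ∪→ {C,G}; cost 1
[col 2] BFGHZ: children BFGZ:{C,G}, H:{A} ∪→ {A,C,G}; cost 1
[col 3] BZ: children B:{A}, Z:{A} ∩→ {A}; cost 0
[col 3] BGZ: children BZ:{A}, G:{A} ∩→ {A}; cost 0
[col 3] BFGZ: children BGZ:{A}, F:{G} ∪→ {A,G}; cost 1
[col 3] BFGHZ: children BFGZ:{A,G}, H:{C} ∪→ {A,C,G}; cost 1
[col 4] BZ: children B:{A}, Z:{A} ∩→ {A}; cost 0
[col 4] BGZ: children BZ:{A}, G:{T} ∪→ {A,T}; cost 1
[col 4] BFGZ: children BGZ:{A,T}, F:{A} ∩→ {A}; cost 0
[col 4] BFGHZ: children BFGZ:{A}, H:{C} ∪→ {A,C}; cost 1
[col 5] BZ: children B:{C}, Z:{T} ∪→ {C,T}; cost 1
[col 5] BGZ: children BZ:{C,T}, G:{C} ∩→ {C}; cost 0
[col 5] BFGZ: children BGZ:{C}, F:{C} ∩→ {C}; cost 0
[col 5] BFGHZ: children BFGZ:{C}, H:{C} ∩→ {C}; cost 0
per-site changes: [2, 3, 3, 2, 2, 1]; total = 13

C,G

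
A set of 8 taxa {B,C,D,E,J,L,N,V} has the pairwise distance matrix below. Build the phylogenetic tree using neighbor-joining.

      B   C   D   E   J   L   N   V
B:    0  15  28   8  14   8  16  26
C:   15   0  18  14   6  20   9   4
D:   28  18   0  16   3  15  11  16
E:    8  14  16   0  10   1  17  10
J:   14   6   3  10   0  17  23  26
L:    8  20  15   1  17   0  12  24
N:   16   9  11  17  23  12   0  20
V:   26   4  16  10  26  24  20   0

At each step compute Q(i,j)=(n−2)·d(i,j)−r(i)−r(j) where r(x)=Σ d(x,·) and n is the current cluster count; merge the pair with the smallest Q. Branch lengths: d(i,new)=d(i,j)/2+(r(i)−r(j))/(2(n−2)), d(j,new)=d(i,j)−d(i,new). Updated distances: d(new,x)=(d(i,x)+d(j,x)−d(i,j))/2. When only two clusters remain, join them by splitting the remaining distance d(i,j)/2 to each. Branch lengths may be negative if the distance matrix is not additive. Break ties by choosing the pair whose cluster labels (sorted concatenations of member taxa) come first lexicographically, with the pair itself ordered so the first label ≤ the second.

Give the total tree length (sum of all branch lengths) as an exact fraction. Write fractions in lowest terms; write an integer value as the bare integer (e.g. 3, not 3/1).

iteration 1: select C,V (d=4, Q=-188); attach at lengths (-4/3, 16/3); label the merged cluster CV
  updated: d(B,CV)=37/2, d(CV,D)=15, d(CV,E)=10, d(CV,J)=14, d(CV,L)=20, d(CV,N)=25/2
iteration 2: select D,J (d=3, Q=-154); attach at lengths (11/5, 4/5); label the merged cluster DJ
  updated: d(B,DJ)=39/2, d(CV,DJ)=13, d(DJ,E)=23/2, d(DJ,L)=29/2, d(DJ,N)=31/2
iteration 3: select E,L (d=1, Q=-99); attach at lengths (-1/2, 3/2); label the merged cluster EL
  updated: d(B,EL)=15/2, d(CV,EL)=29/2, d(DJ,EL)=25/2, d(EL,N)=14
iteration 4: select B,EL (d=15/2, Q=-175/2); attach at lengths (71/12, 19/12); label the merged cluster BEL
  updated: d(BEL,CV)=51/4, d(BEL,DJ)=49/4, d(BEL,N)=45/4
iteration 5: select BEL,N (d=45/4, Q=-53); attach at lengths (39/8, 51/8); label the merged cluster BELN
  updated: d(BELN,CV)=7, d(BELN,DJ)=33/4
iteration 6: select BELN,CV (d=7, Q=-113/4); attach at lengths (9/8, 47/8); label the merged cluster BCELNV
  updated: d(BCELNV,DJ)=57/8
iteration 7: select BCELNV,DJ (d=57/8); attach at lengths (57/16, 57/16); label the merged cluster BCDEJLNV
final tree: ((((B:71/12,(E:-1/2,L:3/2):19/12):39/8,N:51/8):9/8,(C:-4/3,V:16/3):47/8):57/16,(D:11/5,J:4/5):57/16)
total length: 327/8

327/8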